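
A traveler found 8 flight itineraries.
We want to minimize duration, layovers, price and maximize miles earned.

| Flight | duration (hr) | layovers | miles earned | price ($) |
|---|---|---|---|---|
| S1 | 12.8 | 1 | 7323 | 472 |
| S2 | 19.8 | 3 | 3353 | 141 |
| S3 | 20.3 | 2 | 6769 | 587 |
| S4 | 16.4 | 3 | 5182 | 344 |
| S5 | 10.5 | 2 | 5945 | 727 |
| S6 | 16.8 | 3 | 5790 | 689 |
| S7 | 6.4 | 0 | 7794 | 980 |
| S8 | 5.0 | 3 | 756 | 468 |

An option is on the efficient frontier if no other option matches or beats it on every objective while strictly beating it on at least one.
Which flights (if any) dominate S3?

S1

S1: duration 12.8≤20.3, layovers 1≤2, miles earned 7323≥6769, price 472≤587 — dominates S3.
Others (S2, S4, S5, S6, S7, S8) are each worse than S3 on at least one objective.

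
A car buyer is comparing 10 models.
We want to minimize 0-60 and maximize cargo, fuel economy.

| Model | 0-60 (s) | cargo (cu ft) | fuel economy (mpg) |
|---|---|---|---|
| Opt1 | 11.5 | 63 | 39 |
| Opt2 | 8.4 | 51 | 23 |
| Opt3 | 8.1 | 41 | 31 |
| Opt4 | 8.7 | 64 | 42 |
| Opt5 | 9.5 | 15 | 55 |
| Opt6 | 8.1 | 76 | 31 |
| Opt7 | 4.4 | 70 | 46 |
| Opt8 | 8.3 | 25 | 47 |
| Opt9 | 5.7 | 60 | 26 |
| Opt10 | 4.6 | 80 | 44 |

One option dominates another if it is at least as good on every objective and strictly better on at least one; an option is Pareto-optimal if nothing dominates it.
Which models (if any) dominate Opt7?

Opt1: worse on 0-60 (11.5 vs 4.4).
Opt2: worse on 0-60 (8.4 vs 4.4).
Opt3: worse on 0-60 (8.1 vs 4.4).
Opt4: worse on 0-60 (8.7 vs 4.4).
Opt5: worse on 0-60 (9.5 vs 4.4).
Opt6: worse on 0-60 (8.1 vs 4.4).
Opt8: worse on 0-60 (8.3 vs 4.4).
Opt9: worse on 0-60 (5.7 vs 4.4).
Opt10: worse on 0-60 (4.6 vs 4.4).
No option dominates Opt7.

none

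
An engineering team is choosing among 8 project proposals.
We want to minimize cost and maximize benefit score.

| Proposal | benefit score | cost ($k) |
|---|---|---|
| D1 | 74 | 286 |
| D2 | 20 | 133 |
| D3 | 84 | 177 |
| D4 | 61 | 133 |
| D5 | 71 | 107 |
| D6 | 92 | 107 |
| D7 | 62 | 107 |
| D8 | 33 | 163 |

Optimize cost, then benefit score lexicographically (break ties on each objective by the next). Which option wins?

D6

First minimize cost: best is 107, kept {D5, D6, D7}.
Then maximize benefit score: best is 92, kept {D6}.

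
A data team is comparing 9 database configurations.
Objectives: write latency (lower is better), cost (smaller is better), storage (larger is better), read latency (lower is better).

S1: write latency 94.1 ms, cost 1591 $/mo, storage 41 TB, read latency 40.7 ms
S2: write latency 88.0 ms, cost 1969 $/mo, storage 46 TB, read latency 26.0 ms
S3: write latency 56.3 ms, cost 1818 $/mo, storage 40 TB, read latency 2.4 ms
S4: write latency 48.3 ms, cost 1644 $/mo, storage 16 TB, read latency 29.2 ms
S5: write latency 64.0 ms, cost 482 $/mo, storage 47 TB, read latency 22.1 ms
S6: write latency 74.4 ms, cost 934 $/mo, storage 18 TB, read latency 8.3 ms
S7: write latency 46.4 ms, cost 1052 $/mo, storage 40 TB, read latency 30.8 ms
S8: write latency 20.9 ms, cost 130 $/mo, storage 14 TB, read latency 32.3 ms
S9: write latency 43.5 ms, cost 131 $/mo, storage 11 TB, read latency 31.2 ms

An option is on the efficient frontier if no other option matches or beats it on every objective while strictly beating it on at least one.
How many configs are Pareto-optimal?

7

S1: dominated by S5 (write latency 64.0≤94.1, cost 482≤1591, storage 47≥41, read latency 22.1≤40.7).
S2: dominated by S5 (write latency 64.0≤88.0, cost 482≤1969, storage 47≥46, read latency 22.1≤26.0).
S3: not dominated (best read latency).
S4: not dominated.
S5: not dominated (best storage).
S6: not dominated.
S7: not dominated.
S8: not dominated (best write latency).
S9: not dominated.
Pareto-optimal: S3, S4, S5, S6, S7, S8, S9 → 7.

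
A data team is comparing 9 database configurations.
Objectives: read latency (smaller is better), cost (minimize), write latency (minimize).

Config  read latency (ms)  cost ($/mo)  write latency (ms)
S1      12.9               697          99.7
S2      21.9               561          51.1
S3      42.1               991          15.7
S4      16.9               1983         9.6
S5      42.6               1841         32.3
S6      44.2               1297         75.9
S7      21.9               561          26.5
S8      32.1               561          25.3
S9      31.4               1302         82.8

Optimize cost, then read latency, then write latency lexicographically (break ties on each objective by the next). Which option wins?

S7

First minimize cost: best is 561, kept {S2, S7, S8}.
Then minimize read latency: best is 21.9, kept {S2, S7}.
Then minimize write latency: best is 26.5, kept {S7}.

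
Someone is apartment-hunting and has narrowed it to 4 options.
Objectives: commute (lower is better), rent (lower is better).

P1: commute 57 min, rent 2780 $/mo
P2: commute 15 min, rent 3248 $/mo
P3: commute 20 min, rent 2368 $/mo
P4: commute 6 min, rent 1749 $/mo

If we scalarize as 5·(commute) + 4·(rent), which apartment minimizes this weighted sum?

P4

P1: 5·57 + 4·2780 = 11405
P2: 5·15 + 4·3248 = 13067
P3: 5·20 + 4·2368 = 9572
P4: 5·6 + 4·1749 = 7026
Lowest: P4 at 7026.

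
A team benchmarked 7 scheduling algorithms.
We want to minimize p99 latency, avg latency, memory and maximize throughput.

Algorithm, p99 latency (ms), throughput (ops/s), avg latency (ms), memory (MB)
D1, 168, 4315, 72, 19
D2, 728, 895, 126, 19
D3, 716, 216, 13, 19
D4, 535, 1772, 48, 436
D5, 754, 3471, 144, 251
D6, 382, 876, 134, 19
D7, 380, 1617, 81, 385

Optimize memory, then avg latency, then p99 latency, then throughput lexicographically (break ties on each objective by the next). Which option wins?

D3

First minimize memory: best is 19, kept {D1, D2, D3, D6}.
Then minimize avg latency: best is 13, kept {D3}.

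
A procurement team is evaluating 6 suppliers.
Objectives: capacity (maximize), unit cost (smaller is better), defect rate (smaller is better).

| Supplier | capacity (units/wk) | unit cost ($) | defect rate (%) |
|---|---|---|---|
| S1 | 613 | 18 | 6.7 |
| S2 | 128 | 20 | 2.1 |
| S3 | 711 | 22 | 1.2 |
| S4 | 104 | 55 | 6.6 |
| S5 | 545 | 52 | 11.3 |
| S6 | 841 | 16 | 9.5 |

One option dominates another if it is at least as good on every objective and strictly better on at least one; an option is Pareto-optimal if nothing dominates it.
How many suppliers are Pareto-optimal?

S1: not dominated.
S2: not dominated.
S3: not dominated (best defect rate).
S4: dominated by S2 (capacity 128≥104, unit cost 20≤55, defect rate 2.1≤6.6).
S5: dominated by S1 (capacity 613≥545, unit cost 18≤52, defect rate 6.7≤11.3).
S6: not dominated (best capacity).
Pareto-optimal: S1, S2, S3, S6 → 4.

4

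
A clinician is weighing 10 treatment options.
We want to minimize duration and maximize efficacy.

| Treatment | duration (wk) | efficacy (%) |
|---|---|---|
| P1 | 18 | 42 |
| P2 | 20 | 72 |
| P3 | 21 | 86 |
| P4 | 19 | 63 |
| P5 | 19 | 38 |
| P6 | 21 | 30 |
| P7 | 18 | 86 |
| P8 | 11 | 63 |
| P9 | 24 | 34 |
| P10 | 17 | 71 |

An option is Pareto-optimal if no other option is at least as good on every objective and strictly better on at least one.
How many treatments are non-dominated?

P1: dominated by P7 (duration 18≤18, efficacy 86≥42).
P2: dominated by P7 (duration 18≤20, efficacy 86≥72).
P3: dominated by P7 (duration 18≤21, efficacy 86≥86).
P4: dominated by P7 (duration 18≤19, efficacy 86≥63).
P5: dominated by P1 (duration 18≤19, efficacy 42≥38).
P6: dominated by P1 (duration 18≤21, efficacy 42≥30).
P7: not dominated.
P8: not dominated (best duration).
P9: dominated by P1 (duration 18≤24, efficacy 42≥34).
P10: not dominated.
Pareto-optimal: P7, P8, P10 → 3.

3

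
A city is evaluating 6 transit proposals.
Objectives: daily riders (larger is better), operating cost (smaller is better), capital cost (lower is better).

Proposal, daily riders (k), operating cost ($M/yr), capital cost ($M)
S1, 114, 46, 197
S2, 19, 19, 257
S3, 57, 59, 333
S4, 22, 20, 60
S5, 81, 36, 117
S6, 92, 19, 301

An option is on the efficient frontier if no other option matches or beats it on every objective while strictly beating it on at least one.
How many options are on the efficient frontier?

S1: not dominated (best daily riders).
S2: not dominated.
S3: dominated by S1 (daily riders 114≥57, operating cost 46≤59, capital cost 197≤333).
S4: not dominated (best capital cost).
S5: not dominated.
S6: not dominated.
Pareto-optimal: S1, S2, S4, S5, S6 → 5.

5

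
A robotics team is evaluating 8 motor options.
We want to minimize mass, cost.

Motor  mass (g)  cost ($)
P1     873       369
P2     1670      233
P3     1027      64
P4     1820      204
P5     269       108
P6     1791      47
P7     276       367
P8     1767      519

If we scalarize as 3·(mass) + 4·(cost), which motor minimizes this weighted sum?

P1: 3·873 + 4·369 = 4095
P2: 3·1670 + 4·233 = 5942
P3: 3·1027 + 4·64 = 3337
P4: 3·1820 + 4·204 = 6276
P5: 3·269 + 4·108 = 1239
P6: 3·1791 + 4·47 = 5561
P7: 3·276 + 4·367 = 2296
P8: 3·1767 + 4·519 = 7377
Lowest: P5 at 1239.

P5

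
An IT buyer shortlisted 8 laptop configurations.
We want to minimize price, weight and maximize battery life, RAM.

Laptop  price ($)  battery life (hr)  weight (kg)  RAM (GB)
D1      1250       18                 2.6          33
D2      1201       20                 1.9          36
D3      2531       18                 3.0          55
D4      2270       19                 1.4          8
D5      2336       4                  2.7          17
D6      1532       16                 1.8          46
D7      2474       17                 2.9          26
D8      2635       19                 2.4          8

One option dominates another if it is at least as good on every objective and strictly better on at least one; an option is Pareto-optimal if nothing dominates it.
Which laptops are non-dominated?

D1: dominated by D2 (price 1201≤1250, battery life 20≥18, weight 1.9≤2.6, RAM 36≥33).
D2: not dominated (best price).
D3: not dominated (best RAM).
D4: not dominated (best weight).
D5: dominated by D1 (price 1250≤2336, battery life 18≥4, weight 2.6≤2.7, RAM 33≥17).
D6: not dominated.
D7: dominated by D1 (price 1250≤2474, battery life 18≥17, weight 2.6≤2.9, RAM 33≥26).
D8: dominated by D2 (price 1201≤2635, battery life 20≥19, weight 1.9≤2.4, RAM 36≥8).

D2, D3, D4, D6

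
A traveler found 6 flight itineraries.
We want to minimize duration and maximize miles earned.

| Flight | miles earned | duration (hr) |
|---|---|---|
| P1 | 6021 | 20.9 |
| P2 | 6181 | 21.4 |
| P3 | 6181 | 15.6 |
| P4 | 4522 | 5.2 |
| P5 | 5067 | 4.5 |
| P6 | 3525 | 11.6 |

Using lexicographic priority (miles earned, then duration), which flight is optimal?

P3

First maximize miles earned: best is 6181, kept {P2, P3}.
Then minimize duration: best is 15.6, kept {P3}.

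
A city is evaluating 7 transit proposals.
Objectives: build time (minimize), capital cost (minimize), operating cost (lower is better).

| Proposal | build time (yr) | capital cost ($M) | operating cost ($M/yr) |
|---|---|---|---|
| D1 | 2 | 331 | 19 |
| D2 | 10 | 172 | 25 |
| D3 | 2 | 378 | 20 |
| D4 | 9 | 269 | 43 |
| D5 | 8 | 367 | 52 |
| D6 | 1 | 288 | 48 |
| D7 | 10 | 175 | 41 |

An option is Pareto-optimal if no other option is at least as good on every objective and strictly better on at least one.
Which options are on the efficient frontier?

D1, D2, D4, D6

D1: not dominated (best operating cost).
D2: not dominated (best capital cost).
D3: dominated by D1 (build time 2≤2, capital cost 331≤378, operating cost 19≤20).
D4: not dominated.
D5: dominated by D1 (build time 2≤8, capital cost 331≤367, operating cost 19≤52).
D6: not dominated (best build time).
D7: dominated by D2 (build time 10≤10, capital cost 172≤175, operating cost 25≤41).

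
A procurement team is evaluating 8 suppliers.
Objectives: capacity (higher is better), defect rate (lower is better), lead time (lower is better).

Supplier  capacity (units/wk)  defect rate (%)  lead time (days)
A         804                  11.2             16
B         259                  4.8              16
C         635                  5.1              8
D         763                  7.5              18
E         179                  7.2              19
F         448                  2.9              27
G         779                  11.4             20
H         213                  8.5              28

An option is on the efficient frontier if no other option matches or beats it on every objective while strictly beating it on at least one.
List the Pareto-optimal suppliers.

A: not dominated (best capacity).
B: not dominated.
C: not dominated (best lead time).
D: not dominated.
E: dominated by B (capacity 259≥179, defect rate 4.8≤7.2, lead time 16≤19).
F: not dominated (best defect rate).
G: dominated by A (capacity 804≥779, defect rate 11.2≤11.4, lead time 16≤20).
H: dominated by B (capacity 259≥213, defect rate 4.8≤8.5, lead time 16≤28).

A, B, C, D, F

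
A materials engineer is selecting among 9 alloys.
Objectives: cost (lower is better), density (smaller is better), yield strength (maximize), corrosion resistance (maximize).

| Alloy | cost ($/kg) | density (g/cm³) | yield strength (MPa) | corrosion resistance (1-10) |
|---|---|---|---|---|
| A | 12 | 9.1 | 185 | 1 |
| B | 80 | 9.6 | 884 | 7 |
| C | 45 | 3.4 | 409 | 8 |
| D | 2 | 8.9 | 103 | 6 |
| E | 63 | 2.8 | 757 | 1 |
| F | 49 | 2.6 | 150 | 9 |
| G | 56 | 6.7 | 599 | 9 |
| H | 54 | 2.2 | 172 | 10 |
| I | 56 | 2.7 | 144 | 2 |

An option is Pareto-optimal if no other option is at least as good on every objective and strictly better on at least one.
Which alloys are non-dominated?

A: not dominated.
B: not dominated (best yield strength).
C: not dominated.
D: not dominated (best cost).
E: not dominated.
F: not dominated.
G: not dominated.
H: not dominated (best density).
I: dominated by F (cost 49≤56, density 2.6≤2.7, yield strength 150≥144, corrosion resistance 9≥2).

A, B, C, D, E, F, G, H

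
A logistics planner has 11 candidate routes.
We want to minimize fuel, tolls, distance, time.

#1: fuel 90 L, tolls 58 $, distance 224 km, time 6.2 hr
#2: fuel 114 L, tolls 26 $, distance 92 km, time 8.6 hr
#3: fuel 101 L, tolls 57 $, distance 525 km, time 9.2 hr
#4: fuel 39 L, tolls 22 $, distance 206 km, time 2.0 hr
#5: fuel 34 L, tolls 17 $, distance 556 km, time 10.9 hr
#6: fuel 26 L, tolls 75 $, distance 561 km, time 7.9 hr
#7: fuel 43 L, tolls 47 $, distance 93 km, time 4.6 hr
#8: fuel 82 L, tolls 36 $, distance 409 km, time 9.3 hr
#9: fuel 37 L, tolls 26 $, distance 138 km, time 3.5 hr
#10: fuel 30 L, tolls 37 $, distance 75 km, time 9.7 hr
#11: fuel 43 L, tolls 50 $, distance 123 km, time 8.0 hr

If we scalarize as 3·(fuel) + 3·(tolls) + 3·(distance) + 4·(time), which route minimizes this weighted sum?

#10

#1: 3·90 + 3·58 + 3·224 + 4·6.2 = 1140.8
#2: 3·114 + 3·26 + 3·92 + 4·8.6 = 730.4
#3: 3·101 + 3·57 + 3·525 + 4·9.2 = 2085.8
#4: 3·39 + 3·22 + 3·206 + 4·2.0 = 809.0
#5: 3·34 + 3·17 + 3·556 + 4·10.9 = 1864.6
#6: 3·26 + 3·75 + 3·561 + 4·7.9 = 2017.6
#7: 3·43 + 3·47 + 3·93 + 4·4.6 = 567.4
#8: 3·82 + 3·36 + 3·409 + 4·9.3 = 1618.2
#9: 3·37 + 3·26 + 3·138 + 4·3.5 = 617.0
#10: 3·30 + 3·37 + 3·75 + 4·9.7 = 464.8
#11: 3·43 + 3·50 + 3·123 + 4·8.0 = 680.0
Lowest: #10 at 464.8.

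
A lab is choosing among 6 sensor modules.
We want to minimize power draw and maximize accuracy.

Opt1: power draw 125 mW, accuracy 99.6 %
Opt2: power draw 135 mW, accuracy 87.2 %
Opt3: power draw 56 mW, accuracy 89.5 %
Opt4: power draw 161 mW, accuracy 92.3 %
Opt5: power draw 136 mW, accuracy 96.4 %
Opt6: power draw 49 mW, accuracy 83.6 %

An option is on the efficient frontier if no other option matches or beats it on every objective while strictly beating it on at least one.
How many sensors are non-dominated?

3

Opt1: not dominated (best accuracy).
Opt2: dominated by Opt1 (power draw 125≤135, accuracy 99.6≥87.2).
Opt3: not dominated.
Opt4: dominated by Opt1 (power draw 125≤161, accuracy 99.6≥92.3).
Opt5: dominated by Opt1 (power draw 125≤136, accuracy 99.6≥96.4).
Opt6: not dominated (best power draw).
Pareto-optimal: Opt1, Opt3, Opt6 → 3.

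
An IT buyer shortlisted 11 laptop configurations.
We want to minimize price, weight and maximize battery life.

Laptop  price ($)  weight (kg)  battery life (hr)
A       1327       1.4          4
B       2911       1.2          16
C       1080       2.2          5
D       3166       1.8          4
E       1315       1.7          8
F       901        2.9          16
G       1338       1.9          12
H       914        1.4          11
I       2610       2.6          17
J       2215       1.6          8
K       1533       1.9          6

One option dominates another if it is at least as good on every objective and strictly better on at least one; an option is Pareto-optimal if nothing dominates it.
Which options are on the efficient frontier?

A: dominated by H (price 914≤1327, weight 1.4≤1.4, battery life 11≥4).
B: not dominated (best weight).
C: dominated by H (price 914≤1080, weight 1.4≤2.2, battery life 11≥5).
D: dominated by A (price 1327≤3166, weight 1.4≤1.8, battery life 4≥4).
E: dominated by H (price 914≤1315, weight 1.4≤1.7, battery life 11≥8).
F: not dominated (best price).
G: not dominated.
H: not dominated.
I: not dominated (best battery life).
J: dominated by H (price 914≤2215, weight 1.4≤1.6, battery life 11≥8).
K: dominated by E (price 1315≤1533, weight 1.7≤1.9, battery life 8≥6).

B, F, G, H, I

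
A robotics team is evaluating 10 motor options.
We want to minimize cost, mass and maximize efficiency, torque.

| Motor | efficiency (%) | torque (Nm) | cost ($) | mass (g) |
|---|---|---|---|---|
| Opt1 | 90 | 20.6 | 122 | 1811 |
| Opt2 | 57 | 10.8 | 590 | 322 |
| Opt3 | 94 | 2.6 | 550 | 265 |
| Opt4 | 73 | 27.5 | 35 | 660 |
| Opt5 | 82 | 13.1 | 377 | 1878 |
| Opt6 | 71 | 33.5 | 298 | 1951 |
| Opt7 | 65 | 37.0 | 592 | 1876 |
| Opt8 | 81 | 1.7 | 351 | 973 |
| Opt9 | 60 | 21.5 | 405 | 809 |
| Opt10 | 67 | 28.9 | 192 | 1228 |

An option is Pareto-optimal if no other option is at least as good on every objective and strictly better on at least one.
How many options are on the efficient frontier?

Opt1: not dominated.
Opt2: not dominated.
Opt3: not dominated (best efficiency).
Opt4: not dominated (best cost).
Opt5: dominated by Opt1 (efficiency 90≥82, torque 20.6≥13.1, cost 122≤377, mass 1811≤1878).
Opt6: not dominated.
Opt7: not dominated (best torque).
Opt8: not dominated.
Opt9: dominated by Opt4 (efficiency 73≥60, torque 27.5≥21.5, cost 35≤405, mass 660≤809).
Opt10: not dominated.
Pareto-optimal: Opt1, Opt2, Opt3, Opt4, Opt6, Opt7, Opt8, Opt10 → 8.

8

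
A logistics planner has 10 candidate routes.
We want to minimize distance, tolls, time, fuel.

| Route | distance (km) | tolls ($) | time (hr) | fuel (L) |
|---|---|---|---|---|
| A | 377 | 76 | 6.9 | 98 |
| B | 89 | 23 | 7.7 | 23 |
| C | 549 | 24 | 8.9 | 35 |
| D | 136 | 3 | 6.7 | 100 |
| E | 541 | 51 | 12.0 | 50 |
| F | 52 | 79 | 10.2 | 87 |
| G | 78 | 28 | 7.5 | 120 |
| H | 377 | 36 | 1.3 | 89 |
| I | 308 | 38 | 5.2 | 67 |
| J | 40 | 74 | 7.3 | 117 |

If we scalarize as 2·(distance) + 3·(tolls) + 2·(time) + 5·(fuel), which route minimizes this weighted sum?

A: 2·377 + 3·76 + 2·6.9 + 5·98 = 1485.8
B: 2·89 + 3·23 + 2·7.7 + 5·23 = 377.4
C: 2·549 + 3·24 + 2·8.9 + 5·35 = 1362.8
D: 2·136 + 3·3 + 2·6.7 + 5·100 = 794.4
E: 2·541 + 3·51 + 2·12.0 + 5·50 = 1509.0
F: 2·52 + 3·79 + 2·10.2 + 5·87 = 796.4
G: 2·78 + 3·28 + 2·7.5 + 5·120 = 855.0
H: 2·377 + 3·36 + 2·1.3 + 5·89 = 1309.6
I: 2·308 + 3·38 + 2·5.2 + 5·67 = 1075.4
J: 2·40 + 3·74 + 2·7.3 + 5·117 = 901.6
Lowest: B at 377.4.

B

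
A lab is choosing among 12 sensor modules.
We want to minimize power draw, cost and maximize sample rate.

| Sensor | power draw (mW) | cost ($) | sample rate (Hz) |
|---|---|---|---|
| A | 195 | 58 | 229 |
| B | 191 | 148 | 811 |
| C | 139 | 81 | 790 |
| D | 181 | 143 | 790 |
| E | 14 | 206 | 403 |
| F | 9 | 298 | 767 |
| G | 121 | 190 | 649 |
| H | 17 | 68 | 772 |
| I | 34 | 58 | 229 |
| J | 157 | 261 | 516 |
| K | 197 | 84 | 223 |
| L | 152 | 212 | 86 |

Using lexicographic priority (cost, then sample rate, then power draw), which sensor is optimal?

I

First minimize cost: best is 58, kept {A, I}.
Then maximize sample rate: best is 229, kept {A, I}.
Then minimize power draw: best is 34, kept {I}.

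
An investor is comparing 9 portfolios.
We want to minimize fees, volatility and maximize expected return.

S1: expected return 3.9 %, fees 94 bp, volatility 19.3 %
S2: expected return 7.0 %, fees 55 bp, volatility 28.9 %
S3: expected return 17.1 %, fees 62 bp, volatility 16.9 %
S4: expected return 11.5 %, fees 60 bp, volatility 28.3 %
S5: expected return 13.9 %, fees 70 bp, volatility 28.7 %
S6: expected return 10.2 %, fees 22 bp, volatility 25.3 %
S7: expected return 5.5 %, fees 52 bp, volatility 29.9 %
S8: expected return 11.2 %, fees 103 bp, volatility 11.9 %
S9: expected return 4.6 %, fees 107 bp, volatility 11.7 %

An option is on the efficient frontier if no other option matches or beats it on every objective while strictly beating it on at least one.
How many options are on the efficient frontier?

S1: dominated by S3 (expected return 17.1≥3.9, fees 62≤94, volatility 16.9≤19.3).
S2: dominated by S6 (expected return 10.2≥7.0, fees 22≤55, volatility 25.3≤28.9).
S3: not dominated (best expected return).
S4: not dominated.
S5: dominated by S3 (expected return 17.1≥13.9, fees 62≤70, volatility 16.9≤28.7).
S6: not dominated (best fees).
S7: dominated by S6 (expected return 10.2≥5.5, fees 22≤52, volatility 25.3≤29.9).
S8: not dominated.
S9: not dominated (best volatility).
Pareto-optimal: S3, S4, S6, S8, S9 → 5.

5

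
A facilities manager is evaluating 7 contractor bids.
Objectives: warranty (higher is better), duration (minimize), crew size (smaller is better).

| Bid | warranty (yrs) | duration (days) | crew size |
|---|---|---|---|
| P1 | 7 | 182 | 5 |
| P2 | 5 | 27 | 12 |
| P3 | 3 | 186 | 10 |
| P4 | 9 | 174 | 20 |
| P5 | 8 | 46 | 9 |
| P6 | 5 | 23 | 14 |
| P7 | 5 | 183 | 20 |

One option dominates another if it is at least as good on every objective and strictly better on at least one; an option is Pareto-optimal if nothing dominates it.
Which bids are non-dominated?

P1, P2, P4, P5, P6

P1: not dominated (best crew size).
P2: not dominated.
P3: dominated by P1 (warranty 7≥3, duration 182≤186, crew size 5≤10).
P4: not dominated (best warranty).
P5: not dominated.
P6: not dominated (best duration).
P7: dominated by P1 (warranty 7≥5, duration 182≤183, crew size 5≤20).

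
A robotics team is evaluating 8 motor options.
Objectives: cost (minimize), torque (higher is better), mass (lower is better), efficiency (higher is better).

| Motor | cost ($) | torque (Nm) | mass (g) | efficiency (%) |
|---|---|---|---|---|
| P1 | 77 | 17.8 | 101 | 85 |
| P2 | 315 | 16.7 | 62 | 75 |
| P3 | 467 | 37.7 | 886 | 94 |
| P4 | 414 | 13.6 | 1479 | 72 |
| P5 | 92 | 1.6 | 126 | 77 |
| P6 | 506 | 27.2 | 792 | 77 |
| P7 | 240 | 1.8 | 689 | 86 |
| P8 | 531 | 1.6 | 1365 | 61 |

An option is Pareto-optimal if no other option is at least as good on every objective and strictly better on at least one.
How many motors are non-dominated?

5

P1: not dominated (best cost).
P2: not dominated (best mass).
P3: not dominated (best torque).
P4: dominated by P1 (cost 77≤414, torque 17.8≥13.6, mass 101≤1479, efficiency 85≥72).
P5: dominated by P1 (cost 77≤92, torque 17.8≥1.6, mass 101≤126, efficiency 85≥77).
P6: not dominated.
P7: not dominated.
P8: dominated by P1 (cost 77≤531, torque 17.8≥1.6, mass 101≤1365, efficiency 85≥61).
Pareto-optimal: P1, P2, P3, P6, P7 → 5.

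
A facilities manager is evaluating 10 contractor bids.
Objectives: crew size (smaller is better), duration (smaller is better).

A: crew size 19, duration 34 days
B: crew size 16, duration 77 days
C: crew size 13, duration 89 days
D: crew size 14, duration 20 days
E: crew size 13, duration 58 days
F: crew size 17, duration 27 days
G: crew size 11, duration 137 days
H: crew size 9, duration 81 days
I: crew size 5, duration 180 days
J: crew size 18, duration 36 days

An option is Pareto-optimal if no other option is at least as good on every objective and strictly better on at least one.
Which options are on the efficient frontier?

A: dominated by D (crew size 14≤19, duration 20≤34).
B: dominated by D (crew size 14≤16, duration 20≤77).
C: dominated by E (crew size 13≤13, duration 58≤89).
D: not dominated (best duration).
E: not dominated.
F: dominated by D (crew size 14≤17, duration 20≤27).
G: dominated by H (crew size 9≤11, duration 81≤137).
H: not dominated.
I: not dominated (best crew size).
J: dominated by D (crew size 14≤18, duration 20≤36).

D, E, H, I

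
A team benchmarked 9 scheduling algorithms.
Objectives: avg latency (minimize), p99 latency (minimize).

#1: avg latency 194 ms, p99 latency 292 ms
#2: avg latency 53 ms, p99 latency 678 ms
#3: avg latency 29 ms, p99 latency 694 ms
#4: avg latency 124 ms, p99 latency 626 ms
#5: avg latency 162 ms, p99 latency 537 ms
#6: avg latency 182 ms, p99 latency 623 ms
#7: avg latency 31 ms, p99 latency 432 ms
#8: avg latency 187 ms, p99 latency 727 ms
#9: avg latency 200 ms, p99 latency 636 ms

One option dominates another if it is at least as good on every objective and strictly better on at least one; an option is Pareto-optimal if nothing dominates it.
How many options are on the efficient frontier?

3

#1: not dominated (best p99 latency).
#2: dominated by #7 (avg latency 31≤53, p99 latency 432≤678).
#3: not dominated (best avg latency).
#4: dominated by #7 (avg latency 31≤124, p99 latency 432≤626).
#5: dominated by #7 (avg latency 31≤162, p99 latency 432≤537).
#6: dominated by #5 (avg latency 162≤182, p99 latency 537≤623).
#7: not dominated.
#8: dominated by #2 (avg latency 53≤187, p99 latency 678≤727).
#9: dominated by #1 (avg latency 194≤200, p99 latency 292≤636).
Pareto-optimal: #1, #3, #7 → 3.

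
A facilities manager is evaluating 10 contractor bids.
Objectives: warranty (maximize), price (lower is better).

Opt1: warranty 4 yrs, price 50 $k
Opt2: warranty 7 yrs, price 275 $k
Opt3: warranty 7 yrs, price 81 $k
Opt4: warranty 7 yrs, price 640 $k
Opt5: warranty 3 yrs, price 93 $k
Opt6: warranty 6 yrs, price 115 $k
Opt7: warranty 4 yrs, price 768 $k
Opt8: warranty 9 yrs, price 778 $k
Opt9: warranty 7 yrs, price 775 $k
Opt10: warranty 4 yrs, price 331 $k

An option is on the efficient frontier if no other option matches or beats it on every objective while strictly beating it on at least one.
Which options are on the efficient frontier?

Opt1: not dominated (best price).
Opt2: dominated by Opt3 (warranty 7≥7, price 81≤275).
Opt3: not dominated.
Opt4: dominated by Opt2 (warranty 7≥7, price 275≤640).
Opt5: dominated by Opt1 (warranty 4≥3, price 50≤93).
Opt6: dominated by Opt3 (warranty 7≥6, price 81≤115).
Opt7: dominated by Opt1 (warranty 4≥4, price 50≤768).
Opt8: not dominated (best warranty).
Opt9: dominated by Opt2 (warranty 7≥7, price 275≤775).
Opt10: dominated by Opt1 (warranty 4≥4, price 50≤331).

Opt1, Opt3, Opt8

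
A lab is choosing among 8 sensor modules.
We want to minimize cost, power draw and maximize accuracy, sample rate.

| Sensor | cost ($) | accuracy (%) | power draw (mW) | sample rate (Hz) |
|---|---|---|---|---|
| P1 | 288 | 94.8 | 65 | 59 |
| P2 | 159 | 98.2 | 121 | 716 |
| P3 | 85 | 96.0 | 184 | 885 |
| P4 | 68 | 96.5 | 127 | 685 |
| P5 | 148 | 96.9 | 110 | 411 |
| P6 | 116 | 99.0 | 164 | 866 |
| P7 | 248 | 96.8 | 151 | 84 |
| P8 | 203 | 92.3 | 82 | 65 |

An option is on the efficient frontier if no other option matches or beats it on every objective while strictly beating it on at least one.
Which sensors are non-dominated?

P1, P2, P3, P4, P5, P6, P8

P1: not dominated (best power draw).
P2: not dominated.
P3: not dominated (best sample rate).
P4: not dominated (best cost).
P5: not dominated.
P6: not dominated (best accuracy).
P7: dominated by P2 (cost 159≤248, accuracy 98.2≥96.8, power draw 121≤151, sample rate 716≥84).
P8: not dominated.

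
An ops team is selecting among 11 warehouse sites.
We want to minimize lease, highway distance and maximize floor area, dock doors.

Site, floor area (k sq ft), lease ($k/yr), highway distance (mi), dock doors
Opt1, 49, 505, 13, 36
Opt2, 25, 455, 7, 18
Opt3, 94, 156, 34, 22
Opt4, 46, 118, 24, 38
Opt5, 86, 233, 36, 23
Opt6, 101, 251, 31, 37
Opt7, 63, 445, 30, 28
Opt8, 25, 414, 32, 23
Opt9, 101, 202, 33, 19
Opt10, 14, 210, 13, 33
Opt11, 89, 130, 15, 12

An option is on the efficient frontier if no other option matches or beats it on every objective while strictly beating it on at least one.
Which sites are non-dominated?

Opt1, Opt2, Opt3, Opt4, Opt5, Opt6, Opt7, Opt9, Opt10, Opt11

Opt1: not dominated.
Opt2: not dominated (best highway distance).
Opt3: not dominated.
Opt4: not dominated (best lease).
Opt5: not dominated.
Opt6: not dominated.
Opt7: not dominated.
Opt8: dominated by Opt4 (floor area 46≥25, lease 118≤414, highway distance 24≤32, dock doors 38≥23).
Opt9: not dominated.
Opt10: not dominated.
Opt11: not dominated.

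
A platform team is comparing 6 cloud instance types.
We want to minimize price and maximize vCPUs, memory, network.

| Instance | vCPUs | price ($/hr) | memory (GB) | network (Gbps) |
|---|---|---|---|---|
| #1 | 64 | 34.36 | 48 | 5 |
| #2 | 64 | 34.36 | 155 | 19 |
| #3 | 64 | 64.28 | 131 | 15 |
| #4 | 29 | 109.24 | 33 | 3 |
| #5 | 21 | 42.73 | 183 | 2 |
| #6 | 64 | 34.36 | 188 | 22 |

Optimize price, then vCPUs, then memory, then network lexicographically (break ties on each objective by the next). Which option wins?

#6

First minimize price: best is 34.36, kept {#1, #2, #6}.
Then maximize vCPUs: best is 64, kept {#1, #2, #6}.
Then maximize memory: best is 188, kept {#6}.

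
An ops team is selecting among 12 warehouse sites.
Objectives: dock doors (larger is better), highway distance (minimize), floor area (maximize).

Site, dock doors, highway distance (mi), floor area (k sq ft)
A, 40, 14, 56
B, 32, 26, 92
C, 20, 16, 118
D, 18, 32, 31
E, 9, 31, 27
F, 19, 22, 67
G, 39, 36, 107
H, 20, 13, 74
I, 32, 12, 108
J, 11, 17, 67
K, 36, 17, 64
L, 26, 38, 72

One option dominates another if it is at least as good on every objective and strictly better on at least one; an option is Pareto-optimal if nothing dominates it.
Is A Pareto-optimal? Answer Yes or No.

B: worse on dock doors (32 vs 40).
C: worse on dock doors (20 vs 40).
D: worse on dock doors (18 vs 40).
E: worse on dock doors (9 vs 40).
F: worse on dock doors (19 vs 40).
G: worse on dock doors (39 vs 40).
H: worse on dock doors (20 vs 40).
I: worse on dock doors (32 vs 40).
J: worse on dock doors (11 vs 40).
K: worse on dock doors (36 vs 40).
L: worse on dock doors (26 vs 40).
No option is at least as good as A on every objective and strictly better on one.

Yes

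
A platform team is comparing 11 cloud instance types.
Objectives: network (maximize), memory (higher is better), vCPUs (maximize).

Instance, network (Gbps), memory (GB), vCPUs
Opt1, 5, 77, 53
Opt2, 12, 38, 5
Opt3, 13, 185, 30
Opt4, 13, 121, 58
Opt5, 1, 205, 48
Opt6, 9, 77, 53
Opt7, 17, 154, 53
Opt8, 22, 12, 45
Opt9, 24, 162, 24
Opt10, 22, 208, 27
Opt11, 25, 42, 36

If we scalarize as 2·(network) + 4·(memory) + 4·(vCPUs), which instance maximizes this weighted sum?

Opt1: 2·5 + 4·77 + 4·53 = 530
Opt2: 2·12 + 4·38 + 4·5 = 196
Opt3: 2·13 + 4·185 + 4·30 = 886
Opt4: 2·13 + 4·121 + 4·58 = 742
Opt5: 2·1 + 4·205 + 4·48 = 1014
Opt6: 2·9 + 4·77 + 4·53 = 538
Opt7: 2·17 + 4·154 + 4·53 = 862
Opt8: 2·22 + 4·12 + 4·45 = 272
Opt9: 2·24 + 4·162 + 4·24 = 792
Opt10: 2·22 + 4·208 + 4·27 = 984
Opt11: 2·25 + 4·42 + 4·36 = 362
Highest: Opt5 at 1014.

Opt5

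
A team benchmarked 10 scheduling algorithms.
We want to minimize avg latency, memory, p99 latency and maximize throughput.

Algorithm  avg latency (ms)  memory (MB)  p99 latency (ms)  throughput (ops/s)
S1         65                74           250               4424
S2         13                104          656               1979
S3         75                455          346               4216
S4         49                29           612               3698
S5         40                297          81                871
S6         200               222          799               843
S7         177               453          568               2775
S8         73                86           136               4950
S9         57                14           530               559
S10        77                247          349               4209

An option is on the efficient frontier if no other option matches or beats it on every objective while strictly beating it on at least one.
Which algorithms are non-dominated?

S1: not dominated.
S2: not dominated (best avg latency).
S3: dominated by S1 (avg latency 65≤75, memory 74≤455, p99 latency 250≤346, throughput 4424≥4216).
S4: not dominated.
S5: not dominated (best p99 latency).
S6: dominated by S1 (avg latency 65≤200, memory 74≤222, p99 latency 250≤799, throughput 4424≥843).
S7: dominated by S1 (avg latency 65≤177, memory 74≤453, p99 latency 250≤568, throughput 4424≥2775).
S8: not dominated (best throughput).
S9: not dominated (best memory).
S10: dominated by S1 (avg latency 65≤77, memory 74≤247, p99 latency 250≤349, throughput 4424≥4209).

S1, S2, S4, S5, S8, S9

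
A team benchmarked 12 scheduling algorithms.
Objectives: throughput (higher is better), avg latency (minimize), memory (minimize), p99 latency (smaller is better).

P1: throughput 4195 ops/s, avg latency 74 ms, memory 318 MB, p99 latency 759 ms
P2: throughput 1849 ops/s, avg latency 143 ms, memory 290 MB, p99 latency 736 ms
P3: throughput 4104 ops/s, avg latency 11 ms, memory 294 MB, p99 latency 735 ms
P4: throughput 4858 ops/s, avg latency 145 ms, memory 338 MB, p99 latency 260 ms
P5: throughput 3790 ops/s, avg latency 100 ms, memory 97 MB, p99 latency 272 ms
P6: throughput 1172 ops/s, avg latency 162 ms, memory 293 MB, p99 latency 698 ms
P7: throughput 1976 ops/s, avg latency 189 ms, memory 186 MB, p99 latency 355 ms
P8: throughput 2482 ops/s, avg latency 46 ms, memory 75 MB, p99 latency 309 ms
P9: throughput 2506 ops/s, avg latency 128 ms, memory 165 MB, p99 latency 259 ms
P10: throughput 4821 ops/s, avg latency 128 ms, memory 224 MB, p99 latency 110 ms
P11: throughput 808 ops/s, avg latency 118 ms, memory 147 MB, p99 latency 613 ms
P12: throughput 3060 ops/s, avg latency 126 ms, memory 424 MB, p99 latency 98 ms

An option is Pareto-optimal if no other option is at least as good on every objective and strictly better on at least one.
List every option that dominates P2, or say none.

P5: throughput 3790≥1849, avg latency 100≤143, memory 97≤290, p99 latency 272≤736 — dominates P2.
P8: throughput 2482≥1849, avg latency 46≤143, memory 75≤290, p99 latency 309≤736 — dominates P2.
P9: throughput 2506≥1849, avg latency 128≤143, memory 165≤290, p99 latency 259≤736 — dominates P2.
P10: throughput 4821≥1849, avg latency 128≤143, memory 224≤290, p99 latency 110≤736 — dominates P2.
Others (P1, P3, P4, P6, P7, P11, P12) are each worse than P2 on at least one objective.

P5, P8, P9, P10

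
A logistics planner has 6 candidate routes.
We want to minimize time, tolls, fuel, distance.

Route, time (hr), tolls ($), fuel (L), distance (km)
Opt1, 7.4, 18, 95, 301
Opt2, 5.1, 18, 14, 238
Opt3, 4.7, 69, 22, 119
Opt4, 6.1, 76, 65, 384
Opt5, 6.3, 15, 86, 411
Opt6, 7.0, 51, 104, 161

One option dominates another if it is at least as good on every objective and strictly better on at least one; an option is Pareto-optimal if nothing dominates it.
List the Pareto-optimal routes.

Opt1: dominated by Opt2 (time 5.1≤7.4, tolls 18≤18, fuel 14≤95, distance 238≤301).
Opt2: not dominated (best fuel).
Opt3: not dominated (best time).
Opt4: dominated by Opt2 (time 5.1≤6.1, tolls 18≤76, fuel 14≤65, distance 238≤384).
Opt5: not dominated (best tolls).
Opt6: not dominated.

Opt2, Opt3, Opt5, Opt6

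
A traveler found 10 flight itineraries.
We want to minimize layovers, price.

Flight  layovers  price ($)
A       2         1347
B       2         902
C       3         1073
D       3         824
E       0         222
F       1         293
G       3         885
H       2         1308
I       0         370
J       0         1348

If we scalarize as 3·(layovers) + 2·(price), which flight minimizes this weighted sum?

A: 3·2 + 2·1347 = 2700
B: 3·2 + 2·902 = 1810
C: 3·3 + 2·1073 = 2155
D: 3·3 + 2·824 = 1657
E: 3·0 + 2·222 = 444
F: 3·1 + 2·293 = 589
G: 3·3 + 2·885 = 1779
H: 3·2 + 2·1308 = 2622
I: 3·0 + 2·370 = 740
J: 3·0 + 2·1348 = 2696
Lowest: E at 444.

E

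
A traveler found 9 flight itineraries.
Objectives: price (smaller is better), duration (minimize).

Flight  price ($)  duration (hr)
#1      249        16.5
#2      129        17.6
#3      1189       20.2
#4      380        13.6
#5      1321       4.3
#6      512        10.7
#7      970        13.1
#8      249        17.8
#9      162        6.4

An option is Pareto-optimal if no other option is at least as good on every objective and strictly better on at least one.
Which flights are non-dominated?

#2, #5, #9

#1: dominated by #9 (price 162≤249, duration 6.4≤16.5).
#2: not dominated (best price).
#3: dominated by #1 (price 249≤1189, duration 16.5≤20.2).
#4: dominated by #9 (price 162≤380, duration 6.4≤13.6).
#5: not dominated (best duration).
#6: dominated by #9 (price 162≤512, duration 6.4≤10.7).
#7: dominated by #6 (price 512≤970, duration 10.7≤13.1).
#8: dominated by #1 (price 249≤249, duration 16.5≤17.8).
#9: not dominated.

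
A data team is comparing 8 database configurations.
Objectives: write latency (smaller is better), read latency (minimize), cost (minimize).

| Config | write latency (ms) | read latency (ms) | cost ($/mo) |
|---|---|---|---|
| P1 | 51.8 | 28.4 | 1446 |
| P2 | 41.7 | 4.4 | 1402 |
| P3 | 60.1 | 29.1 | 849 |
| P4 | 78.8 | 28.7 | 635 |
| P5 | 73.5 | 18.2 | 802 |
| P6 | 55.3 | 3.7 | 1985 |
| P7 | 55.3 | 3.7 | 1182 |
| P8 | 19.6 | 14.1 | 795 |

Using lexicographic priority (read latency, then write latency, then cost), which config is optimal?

P7

First minimize read latency: best is 3.7, kept {P6, P7}.
Then minimize write latency: best is 55.3, kept {P6, P7}.
Then minimize cost: best is 1182, kept {P7}.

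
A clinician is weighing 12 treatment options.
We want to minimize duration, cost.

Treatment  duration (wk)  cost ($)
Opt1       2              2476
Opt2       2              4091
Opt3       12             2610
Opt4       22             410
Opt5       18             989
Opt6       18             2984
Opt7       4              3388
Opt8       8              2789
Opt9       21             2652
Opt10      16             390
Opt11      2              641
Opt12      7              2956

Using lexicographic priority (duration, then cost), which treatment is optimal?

First minimize duration: best is 2, kept {Opt1, Opt2, Opt11}.
Then minimize cost: best is 641, kept {Opt11}.

Opt11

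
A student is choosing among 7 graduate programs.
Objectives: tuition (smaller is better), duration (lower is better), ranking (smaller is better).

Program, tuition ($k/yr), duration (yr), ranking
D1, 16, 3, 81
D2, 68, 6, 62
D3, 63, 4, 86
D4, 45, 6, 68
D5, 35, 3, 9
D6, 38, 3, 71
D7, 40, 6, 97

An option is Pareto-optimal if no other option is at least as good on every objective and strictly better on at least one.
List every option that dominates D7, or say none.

D1: tuition 16≤40, duration 3≤6, ranking 81≤97 — dominates D7.
D5: tuition 35≤40, duration 3≤6, ranking 9≤97 — dominates D7.
D6: tuition 38≤40, duration 3≤6, ranking 71≤97 — dominates D7.
Others (D2, D3, D4) are each worse than D7 on at least one objective.

D1, D5, D6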